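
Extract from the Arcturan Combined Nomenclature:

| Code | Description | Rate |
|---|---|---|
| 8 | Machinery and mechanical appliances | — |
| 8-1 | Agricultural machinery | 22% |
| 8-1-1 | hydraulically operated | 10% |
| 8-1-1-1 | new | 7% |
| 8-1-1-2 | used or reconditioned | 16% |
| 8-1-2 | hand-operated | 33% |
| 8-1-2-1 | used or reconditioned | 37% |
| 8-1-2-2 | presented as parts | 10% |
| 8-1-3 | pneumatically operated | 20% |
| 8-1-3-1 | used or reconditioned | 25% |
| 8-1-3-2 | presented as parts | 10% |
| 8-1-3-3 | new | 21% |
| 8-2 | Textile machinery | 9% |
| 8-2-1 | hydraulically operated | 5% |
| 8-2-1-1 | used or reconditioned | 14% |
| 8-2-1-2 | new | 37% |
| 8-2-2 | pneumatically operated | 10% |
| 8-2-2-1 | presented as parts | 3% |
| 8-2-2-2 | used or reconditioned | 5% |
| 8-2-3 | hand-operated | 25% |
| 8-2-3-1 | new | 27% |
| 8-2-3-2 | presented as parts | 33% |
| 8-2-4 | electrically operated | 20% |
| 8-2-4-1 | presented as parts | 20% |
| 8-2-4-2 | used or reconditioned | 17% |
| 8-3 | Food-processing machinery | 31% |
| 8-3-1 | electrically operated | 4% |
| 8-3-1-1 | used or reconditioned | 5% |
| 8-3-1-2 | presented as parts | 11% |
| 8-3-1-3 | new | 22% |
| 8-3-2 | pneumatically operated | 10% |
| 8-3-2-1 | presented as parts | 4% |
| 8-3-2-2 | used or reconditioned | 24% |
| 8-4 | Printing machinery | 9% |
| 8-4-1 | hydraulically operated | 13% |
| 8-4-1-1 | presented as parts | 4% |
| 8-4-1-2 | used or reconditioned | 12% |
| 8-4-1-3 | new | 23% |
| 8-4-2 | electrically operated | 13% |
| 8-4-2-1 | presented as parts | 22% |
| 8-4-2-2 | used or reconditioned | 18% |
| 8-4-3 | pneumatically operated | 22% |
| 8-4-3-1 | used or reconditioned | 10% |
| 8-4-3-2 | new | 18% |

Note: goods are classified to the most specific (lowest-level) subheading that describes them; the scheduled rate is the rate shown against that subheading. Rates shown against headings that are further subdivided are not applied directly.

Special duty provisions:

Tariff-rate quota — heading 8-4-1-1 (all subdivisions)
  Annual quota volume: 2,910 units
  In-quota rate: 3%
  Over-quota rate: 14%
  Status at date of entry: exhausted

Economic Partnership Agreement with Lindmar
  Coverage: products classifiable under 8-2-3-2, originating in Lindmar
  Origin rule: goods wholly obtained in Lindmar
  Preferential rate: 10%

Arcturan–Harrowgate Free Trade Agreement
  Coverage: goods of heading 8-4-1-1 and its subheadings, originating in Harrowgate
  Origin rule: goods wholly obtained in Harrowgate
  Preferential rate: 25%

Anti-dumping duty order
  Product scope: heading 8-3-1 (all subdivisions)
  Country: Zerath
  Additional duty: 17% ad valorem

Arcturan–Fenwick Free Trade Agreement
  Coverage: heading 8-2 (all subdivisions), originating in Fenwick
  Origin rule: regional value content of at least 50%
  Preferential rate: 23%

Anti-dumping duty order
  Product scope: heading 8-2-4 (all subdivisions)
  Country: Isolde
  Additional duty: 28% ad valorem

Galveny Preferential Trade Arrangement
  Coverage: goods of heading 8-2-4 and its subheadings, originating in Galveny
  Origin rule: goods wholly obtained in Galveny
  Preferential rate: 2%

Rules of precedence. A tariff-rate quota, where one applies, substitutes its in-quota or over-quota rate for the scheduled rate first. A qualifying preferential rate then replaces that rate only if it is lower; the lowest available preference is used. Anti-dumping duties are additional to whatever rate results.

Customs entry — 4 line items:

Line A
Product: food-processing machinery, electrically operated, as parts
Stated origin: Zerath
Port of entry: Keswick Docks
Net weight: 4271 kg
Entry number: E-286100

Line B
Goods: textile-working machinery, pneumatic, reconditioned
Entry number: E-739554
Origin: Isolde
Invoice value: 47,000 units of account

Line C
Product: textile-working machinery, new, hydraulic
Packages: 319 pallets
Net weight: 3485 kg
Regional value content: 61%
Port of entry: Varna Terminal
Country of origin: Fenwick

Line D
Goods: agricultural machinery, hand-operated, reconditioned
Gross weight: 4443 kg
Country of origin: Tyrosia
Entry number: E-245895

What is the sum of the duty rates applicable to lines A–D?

Line A: food-processing → 8-3; electrically operated → 8-3-1; as parts → 8-3-1-2. Scheduled 11%. anti-dumping (Zerath, 8-3-1): +17%; total 11% + 17% = 28%. → 28%.
Line B: textile-working → 8-2; pneumatic → 8-2-2; reconditioned → 8-2-2-2. Scheduled 5%. No special measure applies. → 5%.
Line C: textile-working → 8-2; hydraulic → 8-2-1; new → 8-2-1-2. Scheduled 37%. Fenwick agreement on 8-2: RVC ≥ 50% → 23% available; preferential 23%. → 23%.
Line D: agricultural → 8-1; hand-operated → 8-1-2; reconditioned → 8-1-2-1. Scheduled 37%. No special measure applies. → 37%.
Sum: 28% + 5% + 23% + 37% = 93%.

93%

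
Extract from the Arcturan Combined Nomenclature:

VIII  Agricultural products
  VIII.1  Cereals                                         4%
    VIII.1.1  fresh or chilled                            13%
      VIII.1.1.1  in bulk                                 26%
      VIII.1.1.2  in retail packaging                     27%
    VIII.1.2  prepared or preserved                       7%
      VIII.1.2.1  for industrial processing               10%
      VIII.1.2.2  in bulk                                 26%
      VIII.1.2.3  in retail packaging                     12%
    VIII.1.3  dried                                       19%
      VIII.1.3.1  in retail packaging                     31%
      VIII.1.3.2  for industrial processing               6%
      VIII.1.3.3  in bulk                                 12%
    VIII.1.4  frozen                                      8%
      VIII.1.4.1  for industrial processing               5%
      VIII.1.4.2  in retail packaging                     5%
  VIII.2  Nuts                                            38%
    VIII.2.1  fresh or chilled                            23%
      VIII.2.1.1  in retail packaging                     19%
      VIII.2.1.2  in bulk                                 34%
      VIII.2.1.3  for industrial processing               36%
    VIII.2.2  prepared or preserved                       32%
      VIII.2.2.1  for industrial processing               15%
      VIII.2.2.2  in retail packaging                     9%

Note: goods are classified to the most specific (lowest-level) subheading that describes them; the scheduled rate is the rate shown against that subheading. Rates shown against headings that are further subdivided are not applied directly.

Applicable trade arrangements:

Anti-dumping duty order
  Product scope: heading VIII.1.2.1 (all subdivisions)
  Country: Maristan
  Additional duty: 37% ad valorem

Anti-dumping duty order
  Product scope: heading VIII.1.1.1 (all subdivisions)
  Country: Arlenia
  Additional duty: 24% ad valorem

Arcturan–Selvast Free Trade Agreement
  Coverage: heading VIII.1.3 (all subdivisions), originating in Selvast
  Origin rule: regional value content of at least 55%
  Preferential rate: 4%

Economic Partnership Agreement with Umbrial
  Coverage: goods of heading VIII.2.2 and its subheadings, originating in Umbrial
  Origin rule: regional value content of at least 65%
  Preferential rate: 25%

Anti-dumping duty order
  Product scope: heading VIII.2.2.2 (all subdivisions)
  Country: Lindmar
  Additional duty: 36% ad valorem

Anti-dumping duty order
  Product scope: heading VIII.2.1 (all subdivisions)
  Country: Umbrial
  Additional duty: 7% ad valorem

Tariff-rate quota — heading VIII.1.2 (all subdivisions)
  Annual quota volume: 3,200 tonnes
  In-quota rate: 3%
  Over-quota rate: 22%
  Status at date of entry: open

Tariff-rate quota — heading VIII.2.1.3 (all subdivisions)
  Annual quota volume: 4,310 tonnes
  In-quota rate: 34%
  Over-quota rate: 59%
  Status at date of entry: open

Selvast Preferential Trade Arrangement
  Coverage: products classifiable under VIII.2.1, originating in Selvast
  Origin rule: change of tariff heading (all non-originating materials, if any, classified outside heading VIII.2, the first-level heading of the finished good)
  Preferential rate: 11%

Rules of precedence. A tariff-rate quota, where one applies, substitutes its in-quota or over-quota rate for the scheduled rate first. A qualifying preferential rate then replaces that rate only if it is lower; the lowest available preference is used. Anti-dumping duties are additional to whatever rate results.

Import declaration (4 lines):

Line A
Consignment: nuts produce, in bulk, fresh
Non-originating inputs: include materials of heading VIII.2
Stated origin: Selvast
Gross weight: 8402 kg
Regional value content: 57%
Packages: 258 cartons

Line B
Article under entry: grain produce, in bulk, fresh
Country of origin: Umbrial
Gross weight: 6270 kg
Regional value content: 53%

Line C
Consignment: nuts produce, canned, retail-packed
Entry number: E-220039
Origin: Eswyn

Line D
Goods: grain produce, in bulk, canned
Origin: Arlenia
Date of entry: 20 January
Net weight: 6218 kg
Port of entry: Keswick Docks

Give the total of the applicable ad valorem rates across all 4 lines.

Line A: nuts → VIII.2; fresh → VIII.2.1; in bulk → VIII.2.1.2. Scheduled 34%. Selvast agreement on VIII.1.3: VIII.2.1.2 not covered; Selvast agreement on VIII.2.1: CTH not met. → 34%.
Line B: grain → VIII.1; fresh → VIII.1.1; in bulk → VIII.1.1.1. Scheduled 26%. Umbrial agreement on VIII.2.2: VIII.1.1.1 not covered. → 26%.
Line C: nuts → VIII.2; canned → VIII.2.2; retail-packed → VIII.2.2.2. Scheduled 9%. No special measure applies. → 9%.
Line D: grain → VIII.1; canned → VIII.1.2; in bulk → VIII.1.2.2. Scheduled 26%. quota on VIII.1.2 open → in-quota 3%. → 3%.
Sum: 34% + 26% + 9% + 3% = 72%.

72%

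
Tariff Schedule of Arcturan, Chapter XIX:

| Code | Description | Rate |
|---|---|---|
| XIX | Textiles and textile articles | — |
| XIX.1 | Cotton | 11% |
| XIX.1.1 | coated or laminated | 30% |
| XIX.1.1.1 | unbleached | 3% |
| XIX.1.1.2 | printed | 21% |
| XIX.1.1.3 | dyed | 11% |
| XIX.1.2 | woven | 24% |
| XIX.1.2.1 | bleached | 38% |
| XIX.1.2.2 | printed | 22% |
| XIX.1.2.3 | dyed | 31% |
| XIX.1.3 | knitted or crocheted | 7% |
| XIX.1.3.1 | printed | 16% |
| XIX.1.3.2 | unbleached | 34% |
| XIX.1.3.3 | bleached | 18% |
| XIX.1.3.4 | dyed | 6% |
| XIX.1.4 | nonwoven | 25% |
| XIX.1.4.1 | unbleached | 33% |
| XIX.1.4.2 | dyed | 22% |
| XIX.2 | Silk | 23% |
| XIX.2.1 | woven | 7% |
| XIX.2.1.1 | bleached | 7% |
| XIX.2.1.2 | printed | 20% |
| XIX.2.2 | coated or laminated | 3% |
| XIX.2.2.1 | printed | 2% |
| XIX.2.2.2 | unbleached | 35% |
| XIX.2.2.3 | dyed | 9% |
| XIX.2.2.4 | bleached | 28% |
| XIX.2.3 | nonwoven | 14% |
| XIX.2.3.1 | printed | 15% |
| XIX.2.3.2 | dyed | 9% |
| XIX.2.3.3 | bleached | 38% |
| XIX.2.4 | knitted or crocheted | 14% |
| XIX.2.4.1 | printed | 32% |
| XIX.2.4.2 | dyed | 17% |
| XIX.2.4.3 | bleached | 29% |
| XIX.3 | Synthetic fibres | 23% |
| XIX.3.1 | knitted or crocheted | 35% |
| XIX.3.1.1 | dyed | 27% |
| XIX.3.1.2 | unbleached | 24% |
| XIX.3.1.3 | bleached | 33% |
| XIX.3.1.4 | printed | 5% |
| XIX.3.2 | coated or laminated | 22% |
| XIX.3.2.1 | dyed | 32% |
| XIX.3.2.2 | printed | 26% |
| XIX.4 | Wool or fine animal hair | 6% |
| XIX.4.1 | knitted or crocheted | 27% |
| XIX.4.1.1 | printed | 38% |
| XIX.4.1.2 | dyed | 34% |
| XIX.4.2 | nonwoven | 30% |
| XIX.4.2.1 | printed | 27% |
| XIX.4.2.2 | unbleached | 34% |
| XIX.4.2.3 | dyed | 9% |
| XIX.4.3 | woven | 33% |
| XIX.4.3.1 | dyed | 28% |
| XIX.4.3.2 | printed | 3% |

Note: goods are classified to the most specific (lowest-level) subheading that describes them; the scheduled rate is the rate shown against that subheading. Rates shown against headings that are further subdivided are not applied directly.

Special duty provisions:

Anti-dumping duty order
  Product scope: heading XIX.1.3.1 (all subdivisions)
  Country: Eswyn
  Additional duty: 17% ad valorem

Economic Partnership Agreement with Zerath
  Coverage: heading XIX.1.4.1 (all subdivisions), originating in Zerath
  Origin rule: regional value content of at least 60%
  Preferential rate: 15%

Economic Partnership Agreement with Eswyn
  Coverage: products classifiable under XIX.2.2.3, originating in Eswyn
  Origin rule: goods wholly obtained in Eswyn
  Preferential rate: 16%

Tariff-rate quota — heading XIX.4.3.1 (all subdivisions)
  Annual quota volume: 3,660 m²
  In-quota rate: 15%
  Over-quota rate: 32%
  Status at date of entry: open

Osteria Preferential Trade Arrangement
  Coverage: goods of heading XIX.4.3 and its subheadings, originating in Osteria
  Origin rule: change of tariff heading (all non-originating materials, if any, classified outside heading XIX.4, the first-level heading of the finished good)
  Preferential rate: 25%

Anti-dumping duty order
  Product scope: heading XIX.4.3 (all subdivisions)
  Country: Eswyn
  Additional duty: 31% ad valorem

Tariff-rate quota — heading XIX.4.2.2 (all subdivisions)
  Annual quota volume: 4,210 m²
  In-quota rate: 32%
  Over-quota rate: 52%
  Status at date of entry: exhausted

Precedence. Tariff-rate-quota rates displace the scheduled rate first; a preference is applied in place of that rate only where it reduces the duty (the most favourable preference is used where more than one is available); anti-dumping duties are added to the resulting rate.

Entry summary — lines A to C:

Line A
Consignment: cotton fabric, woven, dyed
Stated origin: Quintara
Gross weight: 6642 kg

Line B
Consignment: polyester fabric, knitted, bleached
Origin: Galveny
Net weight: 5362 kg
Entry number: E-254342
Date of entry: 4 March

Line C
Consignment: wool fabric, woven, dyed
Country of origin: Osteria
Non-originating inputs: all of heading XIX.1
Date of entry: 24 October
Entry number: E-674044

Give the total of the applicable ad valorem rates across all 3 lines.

Line A: cotton → XIX.1; woven → XIX.1.2; dyed → XIX.1.2.3. Scheduled 31%. No special measure applies. → 31%.
Line B: polyester → XIX.3; knitted → XIX.3.1; bleached → XIX.3.1.3. Scheduled 33%. No special measure applies. → 33%.
Line C: wool → XIX.4; woven → XIX.4.3; dyed → XIX.4.3.1. Scheduled 28%. quota on XIX.4.3.1 open → in-quota 15%; Osteria agreement on XIX.4.3: CTH met → 25% available; preference 25% not lower than 15% → no reduction. → 15%.
Sum: 31% + 33% + 15% = 79%.

79%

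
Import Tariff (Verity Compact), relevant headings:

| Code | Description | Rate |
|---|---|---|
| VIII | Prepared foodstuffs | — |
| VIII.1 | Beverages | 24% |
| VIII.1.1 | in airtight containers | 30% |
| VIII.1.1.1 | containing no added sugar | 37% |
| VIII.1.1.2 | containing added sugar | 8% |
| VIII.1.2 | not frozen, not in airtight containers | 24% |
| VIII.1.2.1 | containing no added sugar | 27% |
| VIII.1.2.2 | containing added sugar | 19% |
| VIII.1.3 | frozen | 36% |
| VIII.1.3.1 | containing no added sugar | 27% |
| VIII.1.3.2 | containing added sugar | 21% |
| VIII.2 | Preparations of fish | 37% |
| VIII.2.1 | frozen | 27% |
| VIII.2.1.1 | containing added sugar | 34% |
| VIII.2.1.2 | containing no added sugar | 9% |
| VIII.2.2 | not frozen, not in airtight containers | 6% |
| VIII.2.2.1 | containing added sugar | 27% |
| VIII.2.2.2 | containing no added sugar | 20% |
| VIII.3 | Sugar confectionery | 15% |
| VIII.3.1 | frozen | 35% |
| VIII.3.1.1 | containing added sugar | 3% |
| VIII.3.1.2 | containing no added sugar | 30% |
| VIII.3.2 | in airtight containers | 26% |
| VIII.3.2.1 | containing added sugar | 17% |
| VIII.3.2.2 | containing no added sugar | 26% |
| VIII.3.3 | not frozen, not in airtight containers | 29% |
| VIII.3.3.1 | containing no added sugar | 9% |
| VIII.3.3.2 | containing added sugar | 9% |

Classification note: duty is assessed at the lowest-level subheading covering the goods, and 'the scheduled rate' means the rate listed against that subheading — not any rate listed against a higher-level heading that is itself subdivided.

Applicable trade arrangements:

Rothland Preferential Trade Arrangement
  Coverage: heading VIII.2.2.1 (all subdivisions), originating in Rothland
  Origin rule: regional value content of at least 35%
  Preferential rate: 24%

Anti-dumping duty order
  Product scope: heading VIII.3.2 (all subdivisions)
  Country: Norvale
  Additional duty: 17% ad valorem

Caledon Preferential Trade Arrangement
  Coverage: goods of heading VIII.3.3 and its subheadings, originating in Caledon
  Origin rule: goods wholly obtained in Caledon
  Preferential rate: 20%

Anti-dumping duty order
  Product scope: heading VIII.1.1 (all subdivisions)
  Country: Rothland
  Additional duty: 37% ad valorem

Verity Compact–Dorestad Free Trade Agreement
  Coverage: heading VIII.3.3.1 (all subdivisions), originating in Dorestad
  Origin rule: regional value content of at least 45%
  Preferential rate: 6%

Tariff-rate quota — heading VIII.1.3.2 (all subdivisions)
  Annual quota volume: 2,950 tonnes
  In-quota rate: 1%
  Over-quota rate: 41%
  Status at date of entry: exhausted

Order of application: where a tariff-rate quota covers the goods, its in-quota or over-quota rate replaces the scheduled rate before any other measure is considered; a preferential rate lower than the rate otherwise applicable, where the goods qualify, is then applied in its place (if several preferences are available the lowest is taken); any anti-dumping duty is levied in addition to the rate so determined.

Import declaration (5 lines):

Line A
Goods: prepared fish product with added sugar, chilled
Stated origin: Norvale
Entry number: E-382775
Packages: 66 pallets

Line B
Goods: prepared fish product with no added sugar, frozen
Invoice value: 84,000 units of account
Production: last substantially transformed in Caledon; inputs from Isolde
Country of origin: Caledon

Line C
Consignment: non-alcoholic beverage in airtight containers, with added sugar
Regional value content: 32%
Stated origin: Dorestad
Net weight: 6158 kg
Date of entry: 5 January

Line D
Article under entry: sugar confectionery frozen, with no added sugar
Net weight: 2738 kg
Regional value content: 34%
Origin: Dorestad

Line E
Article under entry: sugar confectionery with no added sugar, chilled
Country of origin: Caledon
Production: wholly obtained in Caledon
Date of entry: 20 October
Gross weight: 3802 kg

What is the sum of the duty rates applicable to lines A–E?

Line A: prepared fish product → VIII.2; chilled → VIII.2.2; with added sugar → VIII.2.2.1. Scheduled 27%. No special measure applies. → 27%.
Line B: prepared fish product → VIII.2; frozen → VIII.2.1; with no added sugar → VIII.2.1.2. Scheduled 9%. Caledon agreement on VIII.3.3: VIII.2.1.2 not covered. → 9%.
Line C: non-alcoholic beverage → VIII.1; in airtight containers → VIII.1.1; with added sugar → VIII.1.1.2. Scheduled 8%. Dorestad agreement on VIII.3.3.1: VIII.1.1.2 not covered. → 8%.
Line D: sugar confectionery → VIII.3; frozen → VIII.3.1; with no added sugar → VIII.3.1.2. Scheduled 30%. Dorestad agreement on VIII.3.3.1: VIII.3.1.2 not covered. → 30%.
Line E: sugar confectionery → VIII.3; chilled → VIII.3.3; with no added sugar → VIII.3.3.1. Scheduled 9%. Caledon agreement on VIII.3.3: wholly obtained → 20% available; preference 20% not lower than 9% → no reduction. → 9%.
Sum: 27% + 9% + 8% + 30% + 9% = 83%.

83%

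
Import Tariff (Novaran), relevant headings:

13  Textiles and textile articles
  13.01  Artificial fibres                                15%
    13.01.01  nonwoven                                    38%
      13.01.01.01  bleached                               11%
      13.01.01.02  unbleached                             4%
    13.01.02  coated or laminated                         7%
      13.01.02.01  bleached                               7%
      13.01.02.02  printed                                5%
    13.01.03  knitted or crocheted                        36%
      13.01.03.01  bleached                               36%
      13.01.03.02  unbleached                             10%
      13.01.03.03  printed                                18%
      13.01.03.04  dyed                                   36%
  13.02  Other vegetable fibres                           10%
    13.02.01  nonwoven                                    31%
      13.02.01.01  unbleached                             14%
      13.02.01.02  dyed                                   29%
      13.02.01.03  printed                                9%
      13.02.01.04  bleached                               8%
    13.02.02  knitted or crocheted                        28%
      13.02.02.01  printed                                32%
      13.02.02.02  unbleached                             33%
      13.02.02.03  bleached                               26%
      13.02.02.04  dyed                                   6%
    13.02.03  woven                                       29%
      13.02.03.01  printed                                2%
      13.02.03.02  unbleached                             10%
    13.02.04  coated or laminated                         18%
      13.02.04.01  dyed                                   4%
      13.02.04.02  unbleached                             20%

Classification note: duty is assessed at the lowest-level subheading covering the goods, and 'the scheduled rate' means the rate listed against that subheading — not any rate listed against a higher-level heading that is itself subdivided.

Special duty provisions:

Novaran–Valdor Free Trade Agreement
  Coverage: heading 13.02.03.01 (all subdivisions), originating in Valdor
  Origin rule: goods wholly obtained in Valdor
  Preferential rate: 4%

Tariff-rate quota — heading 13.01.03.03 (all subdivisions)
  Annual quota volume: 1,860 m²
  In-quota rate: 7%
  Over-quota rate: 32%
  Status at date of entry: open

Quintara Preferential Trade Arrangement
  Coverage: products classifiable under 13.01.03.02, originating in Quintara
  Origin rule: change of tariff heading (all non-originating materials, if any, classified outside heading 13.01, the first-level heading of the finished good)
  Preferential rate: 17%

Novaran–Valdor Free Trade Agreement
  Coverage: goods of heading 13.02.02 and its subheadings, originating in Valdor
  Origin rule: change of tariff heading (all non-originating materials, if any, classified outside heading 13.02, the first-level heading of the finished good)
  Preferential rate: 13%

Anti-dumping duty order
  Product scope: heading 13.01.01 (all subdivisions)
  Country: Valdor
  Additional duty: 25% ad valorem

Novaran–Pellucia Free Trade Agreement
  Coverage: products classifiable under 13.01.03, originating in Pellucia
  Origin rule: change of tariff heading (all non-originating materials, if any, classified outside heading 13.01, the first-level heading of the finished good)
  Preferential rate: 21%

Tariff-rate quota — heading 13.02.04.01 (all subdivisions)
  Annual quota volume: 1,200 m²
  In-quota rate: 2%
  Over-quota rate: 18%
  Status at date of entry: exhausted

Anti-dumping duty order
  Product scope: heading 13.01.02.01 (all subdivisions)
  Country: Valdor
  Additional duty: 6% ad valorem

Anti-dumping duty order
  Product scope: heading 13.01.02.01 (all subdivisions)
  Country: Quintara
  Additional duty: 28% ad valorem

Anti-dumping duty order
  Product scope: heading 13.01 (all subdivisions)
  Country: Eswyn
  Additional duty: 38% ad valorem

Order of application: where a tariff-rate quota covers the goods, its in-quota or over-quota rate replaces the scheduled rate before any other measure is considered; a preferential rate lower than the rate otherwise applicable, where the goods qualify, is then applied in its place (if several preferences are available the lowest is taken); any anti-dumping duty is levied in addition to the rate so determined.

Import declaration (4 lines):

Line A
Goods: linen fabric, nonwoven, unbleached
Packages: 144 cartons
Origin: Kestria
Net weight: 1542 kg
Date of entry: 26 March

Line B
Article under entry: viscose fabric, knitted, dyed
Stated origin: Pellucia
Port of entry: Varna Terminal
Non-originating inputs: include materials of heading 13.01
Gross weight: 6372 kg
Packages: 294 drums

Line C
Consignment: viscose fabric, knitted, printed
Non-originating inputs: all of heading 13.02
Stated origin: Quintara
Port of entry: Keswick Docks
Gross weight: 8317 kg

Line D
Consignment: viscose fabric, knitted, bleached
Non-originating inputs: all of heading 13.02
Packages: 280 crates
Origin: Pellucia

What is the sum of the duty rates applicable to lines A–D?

Line A: linen → 13.02; nonwoven → 13.02.01; unbleached → 13.02.01.01. Scheduled 14%. No special measure applies. → 14%.
Line B: viscose → 13.01; knitted → 13.01.03; dyed → 13.01.03.04. Scheduled 36%. Pellucia agreement on 13.01.03: CTH not met. → 36%.
Line C: viscose → 13.01; knitted → 13.01.03; printed → 13.01.03.03. Scheduled 18%. quota on 13.01.03.03 open → in-quota 7%; Quintara agreement on 13.01.03.02: 13.01.03.03 not covered. → 7%.
Line D: viscose → 13.01; knitted → 13.01.03; bleached → 13.01.03.01. Scheduled 36%. Pellucia agreement on 13.01.03: CTH met → 21% available; preferential 21%. → 21%.
Sum: 14% + 36% + 7% + 21% = 78%.

78%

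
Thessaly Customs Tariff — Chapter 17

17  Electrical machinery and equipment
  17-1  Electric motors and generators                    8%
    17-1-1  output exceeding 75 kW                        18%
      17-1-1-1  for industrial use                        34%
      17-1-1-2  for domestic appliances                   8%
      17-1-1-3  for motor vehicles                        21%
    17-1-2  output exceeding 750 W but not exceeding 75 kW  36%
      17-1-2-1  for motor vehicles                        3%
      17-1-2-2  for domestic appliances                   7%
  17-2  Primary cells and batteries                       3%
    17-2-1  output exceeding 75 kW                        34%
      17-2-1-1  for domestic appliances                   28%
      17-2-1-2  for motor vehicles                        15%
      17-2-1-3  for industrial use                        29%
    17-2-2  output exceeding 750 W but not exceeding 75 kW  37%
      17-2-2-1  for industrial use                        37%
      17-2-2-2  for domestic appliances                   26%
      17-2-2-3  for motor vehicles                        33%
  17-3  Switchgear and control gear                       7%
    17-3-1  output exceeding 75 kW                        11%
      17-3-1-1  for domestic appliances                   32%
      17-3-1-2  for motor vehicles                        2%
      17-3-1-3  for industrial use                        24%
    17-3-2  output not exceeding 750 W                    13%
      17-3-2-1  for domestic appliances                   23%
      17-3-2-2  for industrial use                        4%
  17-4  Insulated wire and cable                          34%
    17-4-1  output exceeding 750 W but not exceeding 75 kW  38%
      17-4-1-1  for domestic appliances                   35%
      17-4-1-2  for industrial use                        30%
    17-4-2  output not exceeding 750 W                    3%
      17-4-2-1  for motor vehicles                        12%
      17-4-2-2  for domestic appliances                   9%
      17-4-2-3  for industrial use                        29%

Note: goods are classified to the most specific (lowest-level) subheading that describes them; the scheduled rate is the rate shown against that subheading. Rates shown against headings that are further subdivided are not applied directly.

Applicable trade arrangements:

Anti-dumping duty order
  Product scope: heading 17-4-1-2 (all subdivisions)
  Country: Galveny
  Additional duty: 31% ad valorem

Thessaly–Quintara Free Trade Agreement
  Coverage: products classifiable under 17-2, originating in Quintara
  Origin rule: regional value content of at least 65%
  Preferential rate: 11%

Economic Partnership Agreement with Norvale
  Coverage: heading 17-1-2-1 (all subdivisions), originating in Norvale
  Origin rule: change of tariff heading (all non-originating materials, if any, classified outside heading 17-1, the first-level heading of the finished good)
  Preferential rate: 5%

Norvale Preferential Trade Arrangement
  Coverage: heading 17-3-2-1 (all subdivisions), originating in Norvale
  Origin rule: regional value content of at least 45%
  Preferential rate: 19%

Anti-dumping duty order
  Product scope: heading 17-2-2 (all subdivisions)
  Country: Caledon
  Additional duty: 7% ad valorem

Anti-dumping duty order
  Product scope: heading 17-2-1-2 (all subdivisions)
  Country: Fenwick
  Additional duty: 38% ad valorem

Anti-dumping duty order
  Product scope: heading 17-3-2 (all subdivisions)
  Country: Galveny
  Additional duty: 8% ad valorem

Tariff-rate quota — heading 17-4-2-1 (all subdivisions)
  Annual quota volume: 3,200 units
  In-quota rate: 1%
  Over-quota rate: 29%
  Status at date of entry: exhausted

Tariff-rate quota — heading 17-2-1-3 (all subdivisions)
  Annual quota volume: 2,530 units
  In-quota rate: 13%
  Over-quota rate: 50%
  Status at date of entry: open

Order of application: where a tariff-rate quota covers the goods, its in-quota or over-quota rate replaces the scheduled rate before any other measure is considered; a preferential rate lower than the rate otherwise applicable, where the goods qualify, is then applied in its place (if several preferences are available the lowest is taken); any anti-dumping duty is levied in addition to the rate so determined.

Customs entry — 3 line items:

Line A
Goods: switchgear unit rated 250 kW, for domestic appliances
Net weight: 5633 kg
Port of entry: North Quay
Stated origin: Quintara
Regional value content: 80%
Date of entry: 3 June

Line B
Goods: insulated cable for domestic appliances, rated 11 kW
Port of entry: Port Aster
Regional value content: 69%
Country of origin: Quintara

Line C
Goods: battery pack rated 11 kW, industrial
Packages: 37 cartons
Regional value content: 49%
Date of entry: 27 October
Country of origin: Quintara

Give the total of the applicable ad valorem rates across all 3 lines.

Line A: switchgear unit → 17-3; rated 250 kW → 17-3-1; for domestic appliances → 17-3-1-1. Scheduled 32%. Quintara agreement on 17-2: 17-3-1-1 not covered. → 32%.
Line B: insulated cable → 17-4; rated 11 kW → 17-4-1; for domestic appliances → 17-4-1-1. Scheduled 35%. Quintara agreement on 17-2: 17-4-1-1 not covered. → 35%.
Line C: battery pack → 17-2; rated 11 kW → 17-2-2; industrial → 17-2-2-1. Scheduled 37%. Quintara agreement on 17-2: RVC < 65%. → 37%.
Sum: 32% + 35% + 37% = 104%.

104%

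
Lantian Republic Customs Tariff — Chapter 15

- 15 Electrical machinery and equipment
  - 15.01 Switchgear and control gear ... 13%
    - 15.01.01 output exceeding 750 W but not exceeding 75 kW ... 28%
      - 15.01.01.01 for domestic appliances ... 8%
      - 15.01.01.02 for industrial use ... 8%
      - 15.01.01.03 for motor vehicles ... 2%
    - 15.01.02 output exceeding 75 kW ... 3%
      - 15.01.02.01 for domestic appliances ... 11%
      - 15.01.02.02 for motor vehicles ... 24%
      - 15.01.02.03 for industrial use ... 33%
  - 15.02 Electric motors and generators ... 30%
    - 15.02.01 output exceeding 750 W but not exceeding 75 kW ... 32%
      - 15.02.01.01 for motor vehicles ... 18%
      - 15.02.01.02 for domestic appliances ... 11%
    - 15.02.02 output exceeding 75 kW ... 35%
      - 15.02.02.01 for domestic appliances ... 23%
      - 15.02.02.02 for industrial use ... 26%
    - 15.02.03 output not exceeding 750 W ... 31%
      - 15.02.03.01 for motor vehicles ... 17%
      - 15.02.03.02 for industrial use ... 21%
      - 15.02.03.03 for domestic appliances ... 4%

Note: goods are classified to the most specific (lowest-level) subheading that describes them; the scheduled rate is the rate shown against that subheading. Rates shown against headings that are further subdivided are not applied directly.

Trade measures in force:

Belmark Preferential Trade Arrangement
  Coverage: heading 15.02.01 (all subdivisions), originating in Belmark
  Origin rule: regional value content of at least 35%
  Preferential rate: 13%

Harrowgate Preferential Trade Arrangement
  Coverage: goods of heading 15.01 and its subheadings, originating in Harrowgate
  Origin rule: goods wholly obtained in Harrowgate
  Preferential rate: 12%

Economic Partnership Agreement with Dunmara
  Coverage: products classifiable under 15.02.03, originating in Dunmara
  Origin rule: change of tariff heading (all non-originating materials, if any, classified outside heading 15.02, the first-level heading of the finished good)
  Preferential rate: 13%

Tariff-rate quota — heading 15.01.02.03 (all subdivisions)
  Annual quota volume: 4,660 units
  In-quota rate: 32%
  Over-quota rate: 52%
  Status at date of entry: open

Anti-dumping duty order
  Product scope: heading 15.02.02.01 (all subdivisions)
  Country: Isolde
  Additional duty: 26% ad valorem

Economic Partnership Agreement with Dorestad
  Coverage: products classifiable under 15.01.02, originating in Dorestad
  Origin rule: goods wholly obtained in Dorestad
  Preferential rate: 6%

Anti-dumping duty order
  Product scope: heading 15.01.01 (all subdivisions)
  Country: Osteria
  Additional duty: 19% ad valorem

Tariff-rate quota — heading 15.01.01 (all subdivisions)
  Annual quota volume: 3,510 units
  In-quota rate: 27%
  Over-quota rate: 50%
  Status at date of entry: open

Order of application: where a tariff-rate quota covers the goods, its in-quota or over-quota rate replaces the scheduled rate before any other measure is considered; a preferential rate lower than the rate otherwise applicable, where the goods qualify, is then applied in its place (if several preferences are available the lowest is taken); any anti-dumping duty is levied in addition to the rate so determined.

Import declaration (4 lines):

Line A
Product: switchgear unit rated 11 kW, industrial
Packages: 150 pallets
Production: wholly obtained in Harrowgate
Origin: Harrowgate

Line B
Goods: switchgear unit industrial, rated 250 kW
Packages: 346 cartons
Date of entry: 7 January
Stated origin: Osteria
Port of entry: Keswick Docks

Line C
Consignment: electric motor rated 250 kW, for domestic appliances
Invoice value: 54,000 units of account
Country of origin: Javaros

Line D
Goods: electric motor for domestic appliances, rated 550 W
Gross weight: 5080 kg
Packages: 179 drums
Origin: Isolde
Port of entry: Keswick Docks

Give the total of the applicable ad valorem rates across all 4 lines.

Line A: switchgear unit → 15.01; rated 11 kW → 15.01.01; industrial → 15.01.01.02. Scheduled 8%. quota on 15.01.01 open → in-quota 27%; Harrowgate agreement on 15.01: wholly obtained → 12% available; preferential 12%. → 12%.
Line B: switchgear unit → 15.01; rated 250 kW → 15.01.02; industrial → 15.01.02.03. Scheduled 33%. quota on 15.01.02.03 open → in-quota 32%. → 32%.
Line C: electric motor → 15.02; rated 250 kW → 15.02.02; for domestic appliances → 15.02.02.01. Scheduled 23%. No special measure applies. → 23%.
Line D: electric motor → 15.02; rated 550 W → 15.02.03; for domestic appliances → 15.02.03.03. Scheduled 4%. No special measure applies. → 4%.
Sum: 12% + 32% + 23% + 4% = 71%.

71%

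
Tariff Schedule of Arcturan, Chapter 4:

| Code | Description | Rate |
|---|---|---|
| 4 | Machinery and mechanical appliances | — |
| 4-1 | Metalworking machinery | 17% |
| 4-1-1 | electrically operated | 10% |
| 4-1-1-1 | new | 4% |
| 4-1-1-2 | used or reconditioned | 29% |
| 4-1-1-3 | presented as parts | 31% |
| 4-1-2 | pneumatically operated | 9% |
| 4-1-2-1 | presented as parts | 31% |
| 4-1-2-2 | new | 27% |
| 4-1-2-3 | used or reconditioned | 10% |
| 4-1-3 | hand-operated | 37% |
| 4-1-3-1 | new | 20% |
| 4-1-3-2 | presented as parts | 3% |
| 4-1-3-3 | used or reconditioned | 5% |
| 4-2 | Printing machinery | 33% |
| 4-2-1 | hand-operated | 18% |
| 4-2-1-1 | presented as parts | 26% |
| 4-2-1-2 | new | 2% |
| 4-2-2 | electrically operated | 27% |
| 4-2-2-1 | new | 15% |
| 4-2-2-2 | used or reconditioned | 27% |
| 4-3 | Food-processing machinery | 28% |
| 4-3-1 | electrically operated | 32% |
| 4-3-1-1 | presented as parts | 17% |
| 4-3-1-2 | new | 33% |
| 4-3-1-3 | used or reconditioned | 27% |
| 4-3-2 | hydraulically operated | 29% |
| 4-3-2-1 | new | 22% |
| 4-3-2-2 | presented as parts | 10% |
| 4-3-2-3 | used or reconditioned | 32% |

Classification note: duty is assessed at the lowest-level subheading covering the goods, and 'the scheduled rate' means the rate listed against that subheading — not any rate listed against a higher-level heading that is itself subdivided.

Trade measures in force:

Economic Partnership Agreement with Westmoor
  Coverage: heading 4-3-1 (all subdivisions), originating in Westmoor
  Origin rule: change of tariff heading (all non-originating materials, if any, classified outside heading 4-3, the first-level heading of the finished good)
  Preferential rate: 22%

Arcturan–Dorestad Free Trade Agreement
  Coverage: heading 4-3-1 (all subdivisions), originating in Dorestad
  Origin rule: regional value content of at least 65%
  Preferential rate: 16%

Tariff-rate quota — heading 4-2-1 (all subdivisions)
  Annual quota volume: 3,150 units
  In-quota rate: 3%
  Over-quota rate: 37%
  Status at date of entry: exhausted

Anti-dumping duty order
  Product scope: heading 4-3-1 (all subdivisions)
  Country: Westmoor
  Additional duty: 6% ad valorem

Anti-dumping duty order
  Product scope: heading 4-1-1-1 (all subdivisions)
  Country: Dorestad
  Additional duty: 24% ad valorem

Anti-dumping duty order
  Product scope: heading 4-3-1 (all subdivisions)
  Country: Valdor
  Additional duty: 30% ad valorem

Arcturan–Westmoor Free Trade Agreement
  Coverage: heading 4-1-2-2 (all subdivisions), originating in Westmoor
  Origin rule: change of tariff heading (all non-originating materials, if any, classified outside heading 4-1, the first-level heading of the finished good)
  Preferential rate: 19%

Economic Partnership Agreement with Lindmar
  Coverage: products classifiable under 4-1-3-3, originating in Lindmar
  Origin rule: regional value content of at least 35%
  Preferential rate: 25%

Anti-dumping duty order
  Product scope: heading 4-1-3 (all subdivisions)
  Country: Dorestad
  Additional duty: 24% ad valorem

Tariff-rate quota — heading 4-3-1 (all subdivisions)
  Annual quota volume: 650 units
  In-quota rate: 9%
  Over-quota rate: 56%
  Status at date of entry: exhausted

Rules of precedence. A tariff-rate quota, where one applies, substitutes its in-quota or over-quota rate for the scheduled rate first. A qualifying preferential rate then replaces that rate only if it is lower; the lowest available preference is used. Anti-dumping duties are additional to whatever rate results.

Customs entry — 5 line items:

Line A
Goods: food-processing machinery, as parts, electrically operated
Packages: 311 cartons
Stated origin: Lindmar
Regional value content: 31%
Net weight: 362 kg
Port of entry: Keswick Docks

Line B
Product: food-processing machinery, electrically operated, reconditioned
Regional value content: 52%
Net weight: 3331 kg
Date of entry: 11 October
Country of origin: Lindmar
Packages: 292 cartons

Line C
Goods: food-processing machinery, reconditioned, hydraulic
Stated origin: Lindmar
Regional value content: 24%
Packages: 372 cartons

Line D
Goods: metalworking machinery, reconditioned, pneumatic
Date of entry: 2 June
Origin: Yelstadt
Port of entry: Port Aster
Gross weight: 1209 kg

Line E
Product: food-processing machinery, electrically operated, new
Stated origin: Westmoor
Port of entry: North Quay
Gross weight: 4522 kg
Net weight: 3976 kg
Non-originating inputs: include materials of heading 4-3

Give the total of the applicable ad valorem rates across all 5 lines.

Line A: food-processing → 4-3; electrically operated → 4-3-1; as parts → 4-3-1-1. Scheduled 17%. quota on 4-3-1 exhausted → over-quota 56%; Lindmar agreement on 4-1-3-3: 4-3-1-1 not covered. → 56%.
Line B: food-processing → 4-3; electrically operated → 4-3-1; reconditioned → 4-3-1-3. Scheduled 27%. quota on 4-3-1 exhausted → over-quota 56%; Lindmar agreement on 4-1-3-3: 4-3-1-3 not covered. → 56%.
Line C: food-processing → 4-3; hydraulic → 4-3-2; reconditioned → 4-3-2-3. Scheduled 32%. Lindmar agreement on 4-1-3-3: 4-3-2-3 not covered. → 32%.
Line D: metalworking → 4-1; pneumatic → 4-1-2; reconditioned → 4-1-2-3. Scheduled 10%. No special measure applies. → 10%.
Line E: food-processing → 4-3; electrically operated → 4-3-1; new → 4-3-1-2. Scheduled 33%. quota on 4-3-1 exhausted → over-quota 56%; Westmoor agreement on 4-3-1: CTH not met; Westmoor agreement on 4-1-2-2: 4-3-1-2 not covered; anti-dumping (Westmoor, 4-3-1): +6%; total 56% + 6% = 62%. → 62%.
Sum: 56% + 56% + 32% + 10% + 62% = 216%.

216%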